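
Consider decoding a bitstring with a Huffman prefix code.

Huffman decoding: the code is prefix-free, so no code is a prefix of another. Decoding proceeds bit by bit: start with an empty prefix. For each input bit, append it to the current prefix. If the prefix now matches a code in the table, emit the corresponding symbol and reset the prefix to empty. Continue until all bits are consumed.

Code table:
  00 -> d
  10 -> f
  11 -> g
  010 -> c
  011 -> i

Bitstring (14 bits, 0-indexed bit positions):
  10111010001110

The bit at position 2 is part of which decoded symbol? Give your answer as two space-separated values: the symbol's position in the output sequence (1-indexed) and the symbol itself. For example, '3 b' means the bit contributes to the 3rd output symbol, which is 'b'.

Bit 0: prefix='1' (no match yet)
Bit 1: prefix='10' -> emit 'f', reset
Bit 2: prefix='1' (no match yet)
Bit 3: prefix='11' -> emit 'g', reset
Bit 4: prefix='1' (no match yet)
Bit 5: prefix='10' -> emit 'f', reset
Bit 6: prefix='1' (no match yet)

Answer: 2 g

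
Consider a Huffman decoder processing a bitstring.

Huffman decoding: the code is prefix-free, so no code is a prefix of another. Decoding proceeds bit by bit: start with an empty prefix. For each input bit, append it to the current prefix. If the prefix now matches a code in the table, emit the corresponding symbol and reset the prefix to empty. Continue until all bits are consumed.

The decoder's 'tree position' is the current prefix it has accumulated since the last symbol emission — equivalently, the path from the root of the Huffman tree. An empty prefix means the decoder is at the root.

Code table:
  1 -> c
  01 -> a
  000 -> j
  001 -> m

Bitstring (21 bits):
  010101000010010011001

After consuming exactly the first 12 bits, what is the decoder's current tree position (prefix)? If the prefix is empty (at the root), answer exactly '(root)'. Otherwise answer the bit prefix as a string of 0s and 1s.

Bit 0: prefix='0' (no match yet)
Bit 1: prefix='01' -> emit 'a', reset
Bit 2: prefix='0' (no match yet)
Bit 3: prefix='01' -> emit 'a', reset
Bit 4: prefix='0' (no match yet)
Bit 5: prefix='01' -> emit 'a', reset
Bit 6: prefix='0' (no match yet)
Bit 7: prefix='00' (no match yet)
Bit 8: prefix='000' -> emit 'j', reset
Bit 9: prefix='0' (no match yet)
Bit 10: prefix='01' -> emit 'a', reset
Bit 11: prefix='0' (no match yet)

Answer: 0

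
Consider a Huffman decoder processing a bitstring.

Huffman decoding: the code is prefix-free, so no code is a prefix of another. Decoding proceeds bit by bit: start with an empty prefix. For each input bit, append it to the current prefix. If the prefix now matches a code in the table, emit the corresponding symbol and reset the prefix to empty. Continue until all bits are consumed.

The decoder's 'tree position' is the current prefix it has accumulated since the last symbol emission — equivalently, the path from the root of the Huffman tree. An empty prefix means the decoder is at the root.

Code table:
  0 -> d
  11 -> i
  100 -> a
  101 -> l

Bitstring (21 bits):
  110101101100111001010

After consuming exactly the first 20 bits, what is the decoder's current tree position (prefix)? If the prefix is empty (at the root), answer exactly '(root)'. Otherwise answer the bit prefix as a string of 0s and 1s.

Answer: (root)

Derivation:
Bit 0: prefix='1' (no match yet)
Bit 1: prefix='11' -> emit 'i', reset
Bit 2: prefix='0' -> emit 'd', reset
Bit 3: prefix='1' (no match yet)
Bit 4: prefix='10' (no match yet)
Bit 5: prefix='101' -> emit 'l', reset
Bit 6: prefix='1' (no match yet)
Bit 7: prefix='10' (no match yet)
Bit 8: prefix='101' -> emit 'l', reset
Bit 9: prefix='1' (no match yet)
Bit 10: prefix='10' (no match yet)
Bit 11: prefix='100' -> emit 'a', reset
Bit 12: prefix='1' (no match yet)
Bit 13: prefix='11' -> emit 'i', reset
Bit 14: prefix='1' (no match yet)
Bit 15: prefix='10' (no match yet)
Bit 16: prefix='100' -> emit 'a', reset
Bit 17: prefix='1' (no match yet)
Bit 18: prefix='10' (no match yet)
Bit 19: prefix='101' -> emit 'l', reset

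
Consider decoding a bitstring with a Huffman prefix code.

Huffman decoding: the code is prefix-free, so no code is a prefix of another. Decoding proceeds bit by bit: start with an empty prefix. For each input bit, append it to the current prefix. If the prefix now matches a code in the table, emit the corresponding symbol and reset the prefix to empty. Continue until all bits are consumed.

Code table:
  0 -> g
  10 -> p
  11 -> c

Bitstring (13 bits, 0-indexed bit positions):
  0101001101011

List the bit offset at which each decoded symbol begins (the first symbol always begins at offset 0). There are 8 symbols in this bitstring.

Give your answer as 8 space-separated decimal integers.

Answer: 0 1 3 5 6 8 9 11

Derivation:
Bit 0: prefix='0' -> emit 'g', reset
Bit 1: prefix='1' (no match yet)
Bit 2: prefix='10' -> emit 'p', reset
Bit 3: prefix='1' (no match yet)
Bit 4: prefix='10' -> emit 'p', reset
Bit 5: prefix='0' -> emit 'g', reset
Bit 6: prefix='1' (no match yet)
Bit 7: prefix='11' -> emit 'c', reset
Bit 8: prefix='0' -> emit 'g', reset
Bit 9: prefix='1' (no match yet)
Bit 10: prefix='10' -> emit 'p', reset
Bit 11: prefix='1' (no match yet)
Bit 12: prefix='11' -> emit 'c', reset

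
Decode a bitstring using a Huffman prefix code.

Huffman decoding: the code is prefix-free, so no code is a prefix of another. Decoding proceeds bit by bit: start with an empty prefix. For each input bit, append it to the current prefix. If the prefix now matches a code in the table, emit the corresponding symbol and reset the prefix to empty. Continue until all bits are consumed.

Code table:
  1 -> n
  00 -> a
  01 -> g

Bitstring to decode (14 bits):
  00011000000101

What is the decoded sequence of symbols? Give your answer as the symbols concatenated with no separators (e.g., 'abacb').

Bit 0: prefix='0' (no match yet)
Bit 1: prefix='00' -> emit 'a', reset
Bit 2: prefix='0' (no match yet)
Bit 3: prefix='01' -> emit 'g', reset
Bit 4: prefix='1' -> emit 'n', reset
Bit 5: prefix='0' (no match yet)
Bit 6: prefix='00' -> emit 'a', reset
Bit 7: prefix='0' (no match yet)
Bit 8: prefix='00' -> emit 'a', reset
Bit 9: prefix='0' (no match yet)
Bit 10: prefix='00' -> emit 'a', reset
Bit 11: prefix='1' -> emit 'n', reset
Bit 12: prefix='0' (no match yet)
Bit 13: prefix='01' -> emit 'g', reset

Answer: agnaaang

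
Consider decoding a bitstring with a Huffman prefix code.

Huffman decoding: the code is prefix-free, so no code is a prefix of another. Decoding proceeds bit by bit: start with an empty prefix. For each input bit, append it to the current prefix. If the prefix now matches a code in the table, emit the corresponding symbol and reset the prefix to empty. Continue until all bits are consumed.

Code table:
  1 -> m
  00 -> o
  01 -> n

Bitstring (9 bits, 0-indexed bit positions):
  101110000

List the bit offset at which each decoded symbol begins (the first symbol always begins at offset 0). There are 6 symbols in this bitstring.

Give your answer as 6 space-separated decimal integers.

Answer: 0 1 3 4 5 7

Derivation:
Bit 0: prefix='1' -> emit 'm', reset
Bit 1: prefix='0' (no match yet)
Bit 2: prefix='01' -> emit 'n', reset
Bit 3: prefix='1' -> emit 'm', reset
Bit 4: prefix='1' -> emit 'm', reset
Bit 5: prefix='0' (no match yet)
Bit 6: prefix='00' -> emit 'o', reset
Bit 7: prefix='0' (no match yet)
Bit 8: prefix='00' -> emit 'o', reset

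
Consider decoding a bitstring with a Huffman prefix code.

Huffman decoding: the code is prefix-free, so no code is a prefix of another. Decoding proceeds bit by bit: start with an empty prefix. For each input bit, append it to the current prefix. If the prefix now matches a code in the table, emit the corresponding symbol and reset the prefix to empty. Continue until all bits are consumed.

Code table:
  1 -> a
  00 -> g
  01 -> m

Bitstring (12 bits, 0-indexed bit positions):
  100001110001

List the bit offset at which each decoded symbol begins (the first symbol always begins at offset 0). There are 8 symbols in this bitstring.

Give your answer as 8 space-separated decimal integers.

Answer: 0 1 3 5 6 7 8 10

Derivation:
Bit 0: prefix='1' -> emit 'a', reset
Bit 1: prefix='0' (no match yet)
Bit 2: prefix='00' -> emit 'g', reset
Bit 3: prefix='0' (no match yet)
Bit 4: prefix='00' -> emit 'g', reset
Bit 5: prefix='1' -> emit 'a', reset
Bit 6: prefix='1' -> emit 'a', reset
Bit 7: prefix='1' -> emit 'a', reset
Bit 8: prefix='0' (no match yet)
Bit 9: prefix='00' -> emit 'g', reset
Bit 10: prefix='0' (no match yet)
Bit 11: prefix='01' -> emit 'm', reset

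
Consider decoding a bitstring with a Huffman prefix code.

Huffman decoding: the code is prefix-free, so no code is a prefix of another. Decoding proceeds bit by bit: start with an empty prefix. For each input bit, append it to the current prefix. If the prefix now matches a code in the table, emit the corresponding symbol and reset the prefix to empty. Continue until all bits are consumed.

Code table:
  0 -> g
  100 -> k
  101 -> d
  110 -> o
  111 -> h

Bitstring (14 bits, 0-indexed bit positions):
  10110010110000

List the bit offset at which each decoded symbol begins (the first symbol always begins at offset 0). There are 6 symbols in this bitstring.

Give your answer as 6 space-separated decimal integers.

Answer: 0 3 6 9 12 13

Derivation:
Bit 0: prefix='1' (no match yet)
Bit 1: prefix='10' (no match yet)
Bit 2: prefix='101' -> emit 'd', reset
Bit 3: prefix='1' (no match yet)
Bit 4: prefix='10' (no match yet)
Bit 5: prefix='100' -> emit 'k', reset
Bit 6: prefix='1' (no match yet)
Bit 7: prefix='10' (no match yet)
Bit 8: prefix='101' -> emit 'd', reset
Bit 9: prefix='1' (no match yet)
Bit 10: prefix='10' (no match yet)
Bit 11: prefix='100' -> emit 'k', reset
Bit 12: prefix='0' -> emit 'g', reset
Bit 13: prefix='0' -> emit 'g', reset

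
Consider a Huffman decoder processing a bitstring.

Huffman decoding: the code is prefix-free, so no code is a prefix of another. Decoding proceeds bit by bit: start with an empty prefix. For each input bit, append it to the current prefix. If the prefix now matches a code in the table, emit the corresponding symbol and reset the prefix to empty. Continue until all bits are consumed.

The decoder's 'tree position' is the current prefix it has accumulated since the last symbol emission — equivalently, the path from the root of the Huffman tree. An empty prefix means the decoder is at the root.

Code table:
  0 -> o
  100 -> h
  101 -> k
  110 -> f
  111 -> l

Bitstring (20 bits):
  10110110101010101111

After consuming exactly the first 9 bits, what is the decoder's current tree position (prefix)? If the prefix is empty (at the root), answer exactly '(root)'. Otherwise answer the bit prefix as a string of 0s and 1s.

Bit 0: prefix='1' (no match yet)
Bit 1: prefix='10' (no match yet)
Bit 2: prefix='101' -> emit 'k', reset
Bit 3: prefix='1' (no match yet)
Bit 4: prefix='10' (no match yet)
Bit 5: prefix='101' -> emit 'k', reset
Bit 6: prefix='1' (no match yet)
Bit 7: prefix='10' (no match yet)
Bit 8: prefix='101' -> emit 'k', reset

Answer: (root)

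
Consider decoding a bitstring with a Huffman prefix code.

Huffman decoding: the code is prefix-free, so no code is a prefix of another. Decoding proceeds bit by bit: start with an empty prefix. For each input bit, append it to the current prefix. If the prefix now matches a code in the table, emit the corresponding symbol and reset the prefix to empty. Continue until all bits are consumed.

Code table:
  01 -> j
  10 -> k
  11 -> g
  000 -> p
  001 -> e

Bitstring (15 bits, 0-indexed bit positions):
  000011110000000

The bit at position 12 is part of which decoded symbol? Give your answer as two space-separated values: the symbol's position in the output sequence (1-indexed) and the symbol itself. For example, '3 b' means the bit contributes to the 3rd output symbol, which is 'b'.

Answer: 6 p

Derivation:
Bit 0: prefix='0' (no match yet)
Bit 1: prefix='00' (no match yet)
Bit 2: prefix='000' -> emit 'p', reset
Bit 3: prefix='0' (no match yet)
Bit 4: prefix='01' -> emit 'j', reset
Bit 5: prefix='1' (no match yet)
Bit 6: prefix='11' -> emit 'g', reset
Bit 7: prefix='1' (no match yet)
Bit 8: prefix='10' -> emit 'k', reset
Bit 9: prefix='0' (no match yet)
Bit 10: prefix='00' (no match yet)
Bit 11: prefix='000' -> emit 'p', reset
Bit 12: prefix='0' (no match yet)
Bit 13: prefix='00' (no match yet)
Bit 14: prefix='000' -> emit 'p', reset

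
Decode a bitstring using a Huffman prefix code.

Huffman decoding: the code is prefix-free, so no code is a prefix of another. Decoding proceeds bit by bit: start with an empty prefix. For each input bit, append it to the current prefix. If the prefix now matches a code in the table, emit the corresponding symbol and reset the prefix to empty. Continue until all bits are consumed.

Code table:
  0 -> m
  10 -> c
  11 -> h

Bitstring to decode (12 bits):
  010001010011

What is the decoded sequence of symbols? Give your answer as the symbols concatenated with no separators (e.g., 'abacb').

Bit 0: prefix='0' -> emit 'm', reset
Bit 1: prefix='1' (no match yet)
Bit 2: prefix='10' -> emit 'c', reset
Bit 3: prefix='0' -> emit 'm', reset
Bit 4: prefix='0' -> emit 'm', reset
Bit 5: prefix='1' (no match yet)
Bit 6: prefix='10' -> emit 'c', reset
Bit 7: prefix='1' (no match yet)
Bit 8: prefix='10' -> emit 'c', reset
Bit 9: prefix='0' -> emit 'm', reset
Bit 10: prefix='1' (no match yet)
Bit 11: prefix='11' -> emit 'h', reset

Answer: mcmmccmh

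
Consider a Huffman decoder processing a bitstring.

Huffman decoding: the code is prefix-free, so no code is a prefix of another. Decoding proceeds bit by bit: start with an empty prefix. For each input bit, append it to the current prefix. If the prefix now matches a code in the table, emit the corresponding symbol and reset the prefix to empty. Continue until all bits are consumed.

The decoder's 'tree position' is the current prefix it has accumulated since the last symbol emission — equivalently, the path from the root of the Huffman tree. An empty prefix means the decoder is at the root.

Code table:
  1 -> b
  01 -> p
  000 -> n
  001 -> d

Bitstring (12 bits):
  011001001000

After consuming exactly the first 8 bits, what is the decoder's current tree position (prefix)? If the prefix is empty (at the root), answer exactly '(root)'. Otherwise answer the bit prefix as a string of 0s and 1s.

Bit 0: prefix='0' (no match yet)
Bit 1: prefix='01' -> emit 'p', reset
Bit 2: prefix='1' -> emit 'b', reset
Bit 3: prefix='0' (no match yet)
Bit 4: prefix='00' (no match yet)
Bit 5: prefix='001' -> emit 'd', reset
Bit 6: prefix='0' (no match yet)
Bit 7: prefix='00' (no match yet)

Answer: 00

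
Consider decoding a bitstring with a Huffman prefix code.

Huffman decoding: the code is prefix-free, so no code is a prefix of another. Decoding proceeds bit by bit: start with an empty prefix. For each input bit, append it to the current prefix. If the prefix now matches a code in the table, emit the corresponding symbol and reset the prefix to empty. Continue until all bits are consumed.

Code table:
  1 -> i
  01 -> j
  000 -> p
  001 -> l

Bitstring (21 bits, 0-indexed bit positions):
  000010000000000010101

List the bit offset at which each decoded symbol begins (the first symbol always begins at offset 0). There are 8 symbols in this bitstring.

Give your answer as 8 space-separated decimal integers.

Bit 0: prefix='0' (no match yet)
Bit 1: prefix='00' (no match yet)
Bit 2: prefix='000' -> emit 'p', reset
Bit 3: prefix='0' (no match yet)
Bit 4: prefix='01' -> emit 'j', reset
Bit 5: prefix='0' (no match yet)
Bit 6: prefix='00' (no match yet)
Bit 7: prefix='000' -> emit 'p', reset
Bit 8: prefix='0' (no match yet)
Bit 9: prefix='00' (no match yet)
Bit 10: prefix='000' -> emit 'p', reset
Bit 11: prefix='0' (no match yet)
Bit 12: prefix='00' (no match yet)
Bit 13: prefix='000' -> emit 'p', reset
Bit 14: prefix='0' (no match yet)
Bit 15: prefix='00' (no match yet)
Bit 16: prefix='001' -> emit 'l', reset
Bit 17: prefix='0' (no match yet)
Bit 18: prefix='01' -> emit 'j', reset
Bit 19: prefix='0' (no match yet)
Bit 20: prefix='01' -> emit 'j', reset

Answer: 0 3 5 8 11 14 17 19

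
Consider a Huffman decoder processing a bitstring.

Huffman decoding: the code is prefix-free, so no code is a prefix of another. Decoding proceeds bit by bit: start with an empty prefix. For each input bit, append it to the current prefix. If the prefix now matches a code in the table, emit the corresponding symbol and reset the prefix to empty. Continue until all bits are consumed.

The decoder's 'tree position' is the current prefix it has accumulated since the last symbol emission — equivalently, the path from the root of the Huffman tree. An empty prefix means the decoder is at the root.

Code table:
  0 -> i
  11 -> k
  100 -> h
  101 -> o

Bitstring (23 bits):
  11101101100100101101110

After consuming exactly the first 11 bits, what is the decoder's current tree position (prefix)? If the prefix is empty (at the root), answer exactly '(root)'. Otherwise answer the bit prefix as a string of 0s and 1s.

Bit 0: prefix='1' (no match yet)
Bit 1: prefix='11' -> emit 'k', reset
Bit 2: prefix='1' (no match yet)
Bit 3: prefix='10' (no match yet)
Bit 4: prefix='101' -> emit 'o', reset
Bit 5: prefix='1' (no match yet)
Bit 6: prefix='10' (no match yet)
Bit 7: prefix='101' -> emit 'o', reset
Bit 8: prefix='1' (no match yet)
Bit 9: prefix='10' (no match yet)
Bit 10: prefix='100' -> emit 'h', reset

Answer: (root)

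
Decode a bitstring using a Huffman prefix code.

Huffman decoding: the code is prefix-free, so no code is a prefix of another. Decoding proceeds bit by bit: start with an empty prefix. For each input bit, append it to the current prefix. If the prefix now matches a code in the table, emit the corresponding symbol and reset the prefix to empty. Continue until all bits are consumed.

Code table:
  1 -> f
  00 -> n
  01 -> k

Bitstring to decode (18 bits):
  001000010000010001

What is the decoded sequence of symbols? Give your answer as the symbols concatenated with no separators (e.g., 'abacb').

Answer: nfnnfnnknk

Derivation:
Bit 0: prefix='0' (no match yet)
Bit 1: prefix='00' -> emit 'n', reset
Bit 2: prefix='1' -> emit 'f', reset
Bit 3: prefix='0' (no match yet)
Bit 4: prefix='00' -> emit 'n', reset
Bit 5: prefix='0' (no match yet)
Bit 6: prefix='00' -> emit 'n', reset
Bit 7: prefix='1' -> emit 'f', reset
Bit 8: prefix='0' (no match yet)
Bit 9: prefix='00' -> emit 'n', reset
Bit 10: prefix='0' (no match yet)
Bit 11: prefix='00' -> emit 'n', reset
Bit 12: prefix='0' (no match yet)
Bit 13: prefix='01' -> emit 'k', reset
Bit 14: prefix='0' (no match yet)
Bit 15: prefix='00' -> emit 'n', reset
Bit 16: prefix='0' (no match yet)
Bit 17: prefix='01' -> emit 'k', reset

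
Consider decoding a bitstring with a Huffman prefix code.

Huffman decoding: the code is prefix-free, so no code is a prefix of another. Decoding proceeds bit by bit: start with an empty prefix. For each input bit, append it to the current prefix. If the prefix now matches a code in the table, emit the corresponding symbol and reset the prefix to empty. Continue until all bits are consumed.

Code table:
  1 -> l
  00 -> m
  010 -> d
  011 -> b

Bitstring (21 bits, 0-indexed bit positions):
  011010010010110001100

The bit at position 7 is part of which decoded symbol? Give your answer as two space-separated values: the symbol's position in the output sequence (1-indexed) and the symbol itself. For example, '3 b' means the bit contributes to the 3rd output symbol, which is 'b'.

Answer: 3 d

Derivation:
Bit 0: prefix='0' (no match yet)
Bit 1: prefix='01' (no match yet)
Bit 2: prefix='011' -> emit 'b', reset
Bit 3: prefix='0' (no match yet)
Bit 4: prefix='01' (no match yet)
Bit 5: prefix='010' -> emit 'd', reset
Bit 6: prefix='0' (no match yet)
Bit 7: prefix='01' (no match yet)
Bit 8: prefix='010' -> emit 'd', reset
Bit 9: prefix='0' (no match yet)
Bit 10: prefix='01' (no match yet)
Bit 11: prefix='010' -> emit 'd', reset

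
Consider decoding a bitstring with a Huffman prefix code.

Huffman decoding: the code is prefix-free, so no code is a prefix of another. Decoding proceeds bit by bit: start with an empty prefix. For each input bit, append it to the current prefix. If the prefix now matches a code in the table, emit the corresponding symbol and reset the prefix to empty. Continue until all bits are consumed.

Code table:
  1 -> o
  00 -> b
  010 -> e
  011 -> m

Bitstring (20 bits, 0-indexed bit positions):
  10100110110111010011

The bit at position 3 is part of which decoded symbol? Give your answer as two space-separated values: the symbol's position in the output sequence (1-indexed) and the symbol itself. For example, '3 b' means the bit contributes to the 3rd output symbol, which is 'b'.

Answer: 2 e

Derivation:
Bit 0: prefix='1' -> emit 'o', reset
Bit 1: prefix='0' (no match yet)
Bit 2: prefix='01' (no match yet)
Bit 3: prefix='010' -> emit 'e', reset
Bit 4: prefix='0' (no match yet)
Bit 5: prefix='01' (no match yet)
Bit 6: prefix='011' -> emit 'm', reset
Bit 7: prefix='0' (no match yet)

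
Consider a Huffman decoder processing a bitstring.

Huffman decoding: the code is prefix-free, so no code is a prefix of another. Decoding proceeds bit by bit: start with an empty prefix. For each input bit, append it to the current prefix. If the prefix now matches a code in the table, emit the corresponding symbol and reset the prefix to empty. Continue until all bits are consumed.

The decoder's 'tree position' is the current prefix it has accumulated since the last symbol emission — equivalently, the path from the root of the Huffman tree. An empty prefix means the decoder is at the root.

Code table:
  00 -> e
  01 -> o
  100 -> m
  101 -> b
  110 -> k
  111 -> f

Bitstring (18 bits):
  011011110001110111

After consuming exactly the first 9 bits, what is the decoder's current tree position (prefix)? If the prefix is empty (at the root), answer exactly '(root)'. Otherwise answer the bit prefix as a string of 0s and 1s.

Answer: 0

Derivation:
Bit 0: prefix='0' (no match yet)
Bit 1: prefix='01' -> emit 'o', reset
Bit 2: prefix='1' (no match yet)
Bit 3: prefix='10' (no match yet)
Bit 4: prefix='101' -> emit 'b', reset
Bit 5: prefix='1' (no match yet)
Bit 6: prefix='11' (no match yet)
Bit 7: prefix='111' -> emit 'f', reset
Bit 8: prefix='0' (no match yet)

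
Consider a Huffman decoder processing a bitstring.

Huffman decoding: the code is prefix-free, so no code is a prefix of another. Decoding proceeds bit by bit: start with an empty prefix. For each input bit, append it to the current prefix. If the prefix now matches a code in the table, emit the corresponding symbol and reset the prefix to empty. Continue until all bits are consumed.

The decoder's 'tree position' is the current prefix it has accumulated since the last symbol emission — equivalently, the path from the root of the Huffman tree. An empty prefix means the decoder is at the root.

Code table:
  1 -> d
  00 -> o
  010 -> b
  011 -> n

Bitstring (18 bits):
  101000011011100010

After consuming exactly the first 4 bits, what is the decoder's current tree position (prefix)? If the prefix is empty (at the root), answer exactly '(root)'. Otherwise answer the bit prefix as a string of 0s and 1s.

Answer: (root)

Derivation:
Bit 0: prefix='1' -> emit 'd', reset
Bit 1: prefix='0' (no match yet)
Bit 2: prefix='01' (no match yet)
Bit 3: prefix='010' -> emit 'b', reset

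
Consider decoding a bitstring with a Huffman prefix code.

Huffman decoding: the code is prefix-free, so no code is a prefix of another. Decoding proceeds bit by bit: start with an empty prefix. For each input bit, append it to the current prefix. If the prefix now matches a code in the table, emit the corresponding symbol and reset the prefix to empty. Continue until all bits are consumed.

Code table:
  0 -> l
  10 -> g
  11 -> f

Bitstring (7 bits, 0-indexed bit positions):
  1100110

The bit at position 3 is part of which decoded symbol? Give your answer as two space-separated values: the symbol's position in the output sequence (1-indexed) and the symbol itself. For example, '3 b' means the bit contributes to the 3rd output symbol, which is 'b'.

Answer: 3 l

Derivation:
Bit 0: prefix='1' (no match yet)
Bit 1: prefix='11' -> emit 'f', reset
Bit 2: prefix='0' -> emit 'l', reset
Bit 3: prefix='0' -> emit 'l', reset
Bit 4: prefix='1' (no match yet)
Bit 5: prefix='11' -> emit 'f', reset
Bit 6: prefix='0' -> emit 'l', reset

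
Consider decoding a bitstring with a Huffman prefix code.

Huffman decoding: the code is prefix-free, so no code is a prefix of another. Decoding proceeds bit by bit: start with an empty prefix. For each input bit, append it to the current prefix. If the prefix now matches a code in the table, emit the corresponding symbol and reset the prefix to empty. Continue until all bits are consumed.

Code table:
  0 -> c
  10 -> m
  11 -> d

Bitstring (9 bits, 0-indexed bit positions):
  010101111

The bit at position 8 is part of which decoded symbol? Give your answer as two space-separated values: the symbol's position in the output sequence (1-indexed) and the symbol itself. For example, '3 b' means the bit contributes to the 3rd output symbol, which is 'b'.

Bit 0: prefix='0' -> emit 'c', reset
Bit 1: prefix='1' (no match yet)
Bit 2: prefix='10' -> emit 'm', reset
Bit 3: prefix='1' (no match yet)
Bit 4: prefix='10' -> emit 'm', reset
Bit 5: prefix='1' (no match yet)
Bit 6: prefix='11' -> emit 'd', reset
Bit 7: prefix='1' (no match yet)
Bit 8: prefix='11' -> emit 'd', reset

Answer: 5 d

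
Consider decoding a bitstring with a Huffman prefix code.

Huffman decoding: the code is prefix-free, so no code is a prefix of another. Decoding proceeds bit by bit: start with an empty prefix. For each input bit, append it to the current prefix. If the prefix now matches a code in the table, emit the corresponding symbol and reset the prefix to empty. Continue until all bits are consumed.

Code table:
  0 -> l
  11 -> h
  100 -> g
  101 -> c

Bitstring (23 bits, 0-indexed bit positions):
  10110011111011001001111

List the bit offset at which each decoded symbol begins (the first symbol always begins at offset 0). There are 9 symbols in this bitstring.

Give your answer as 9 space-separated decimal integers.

Bit 0: prefix='1' (no match yet)
Bit 1: prefix='10' (no match yet)
Bit 2: prefix='101' -> emit 'c', reset
Bit 3: prefix='1' (no match yet)
Bit 4: prefix='10' (no match yet)
Bit 5: prefix='100' -> emit 'g', reset
Bit 6: prefix='1' (no match yet)
Bit 7: prefix='11' -> emit 'h', reset
Bit 8: prefix='1' (no match yet)
Bit 9: prefix='11' -> emit 'h', reset
Bit 10: prefix='1' (no match yet)
Bit 11: prefix='10' (no match yet)
Bit 12: prefix='101' -> emit 'c', reset
Bit 13: prefix='1' (no match yet)
Bit 14: prefix='10' (no match yet)
Bit 15: prefix='100' -> emit 'g', reset
Bit 16: prefix='1' (no match yet)
Bit 17: prefix='10' (no match yet)
Bit 18: prefix='100' -> emit 'g', reset
Bit 19: prefix='1' (no match yet)
Bit 20: prefix='11' -> emit 'h', reset
Bit 21: prefix='1' (no match yet)
Bit 22: prefix='11' -> emit 'h', reset

Answer: 0 3 6 8 10 13 16 19 21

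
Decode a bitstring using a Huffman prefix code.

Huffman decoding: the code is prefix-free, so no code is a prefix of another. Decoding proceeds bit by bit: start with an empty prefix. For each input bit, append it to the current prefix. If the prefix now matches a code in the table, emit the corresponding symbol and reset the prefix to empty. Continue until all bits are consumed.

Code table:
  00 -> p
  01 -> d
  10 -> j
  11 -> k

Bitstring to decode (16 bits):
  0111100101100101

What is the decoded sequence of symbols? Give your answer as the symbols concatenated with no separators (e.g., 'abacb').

Bit 0: prefix='0' (no match yet)
Bit 1: prefix='01' -> emit 'd', reset
Bit 2: prefix='1' (no match yet)
Bit 3: prefix='11' -> emit 'k', reset
Bit 4: prefix='1' (no match yet)
Bit 5: prefix='10' -> emit 'j', reset
Bit 6: prefix='0' (no match yet)
Bit 7: prefix='01' -> emit 'd', reset
Bit 8: prefix='0' (no match yet)
Bit 9: prefix='01' -> emit 'd', reset
Bit 10: prefix='1' (no match yet)
Bit 11: prefix='10' -> emit 'j', reset
Bit 12: prefix='0' (no match yet)
Bit 13: prefix='01' -> emit 'd', reset
Bit 14: prefix='0' (no match yet)
Bit 15: prefix='01' -> emit 'd', reset

Answer: dkjddjdd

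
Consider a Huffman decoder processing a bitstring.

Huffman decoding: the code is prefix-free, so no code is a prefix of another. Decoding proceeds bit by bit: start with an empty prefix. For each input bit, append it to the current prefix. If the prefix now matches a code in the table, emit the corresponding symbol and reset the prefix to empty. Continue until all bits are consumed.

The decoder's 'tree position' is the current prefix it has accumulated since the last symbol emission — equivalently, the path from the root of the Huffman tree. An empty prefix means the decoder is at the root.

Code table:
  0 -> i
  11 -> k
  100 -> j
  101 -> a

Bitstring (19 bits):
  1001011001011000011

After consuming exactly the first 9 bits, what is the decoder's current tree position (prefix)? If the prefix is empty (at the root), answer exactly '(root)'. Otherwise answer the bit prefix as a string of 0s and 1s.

Bit 0: prefix='1' (no match yet)
Bit 1: prefix='10' (no match yet)
Bit 2: prefix='100' -> emit 'j', reset
Bit 3: prefix='1' (no match yet)
Bit 4: prefix='10' (no match yet)
Bit 5: prefix='101' -> emit 'a', reset
Bit 6: prefix='1' (no match yet)
Bit 7: prefix='10' (no match yet)
Bit 8: prefix='100' -> emit 'j', reset

Answer: (root)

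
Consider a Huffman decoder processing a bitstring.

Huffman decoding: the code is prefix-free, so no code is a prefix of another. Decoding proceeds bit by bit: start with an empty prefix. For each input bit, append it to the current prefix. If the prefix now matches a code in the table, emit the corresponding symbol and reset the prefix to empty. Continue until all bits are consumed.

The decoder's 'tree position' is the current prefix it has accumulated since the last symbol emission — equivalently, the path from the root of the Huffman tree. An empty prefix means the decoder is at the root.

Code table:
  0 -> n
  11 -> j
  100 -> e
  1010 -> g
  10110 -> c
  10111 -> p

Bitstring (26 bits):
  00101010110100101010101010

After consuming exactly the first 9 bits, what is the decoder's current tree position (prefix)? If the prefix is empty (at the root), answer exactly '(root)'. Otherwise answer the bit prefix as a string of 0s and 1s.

Bit 0: prefix='0' -> emit 'n', reset
Bit 1: prefix='0' -> emit 'n', reset
Bit 2: prefix='1' (no match yet)
Bit 3: prefix='10' (no match yet)
Bit 4: prefix='101' (no match yet)
Bit 5: prefix='1010' -> emit 'g', reset
Bit 6: prefix='1' (no match yet)
Bit 7: prefix='10' (no match yet)
Bit 8: prefix='101' (no match yet)

Answer: 101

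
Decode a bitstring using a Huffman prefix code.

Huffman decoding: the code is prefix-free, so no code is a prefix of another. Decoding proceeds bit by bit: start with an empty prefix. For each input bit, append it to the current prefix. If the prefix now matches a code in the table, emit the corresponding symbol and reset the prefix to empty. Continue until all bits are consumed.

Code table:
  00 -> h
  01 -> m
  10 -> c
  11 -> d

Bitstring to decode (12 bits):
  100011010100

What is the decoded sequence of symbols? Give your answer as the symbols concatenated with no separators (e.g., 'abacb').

Bit 0: prefix='1' (no match yet)
Bit 1: prefix='10' -> emit 'c', reset
Bit 2: prefix='0' (no match yet)
Bit 3: prefix='00' -> emit 'h', reset
Bit 4: prefix='1' (no match yet)
Bit 5: prefix='11' -> emit 'd', reset
Bit 6: prefix='0' (no match yet)
Bit 7: prefix='01' -> emit 'm', reset
Bit 8: prefix='0' (no match yet)
Bit 9: prefix='01' -> emit 'm', reset
Bit 10: prefix='0' (no match yet)
Bit 11: prefix='00' -> emit 'h', reset

Answer: chdmmh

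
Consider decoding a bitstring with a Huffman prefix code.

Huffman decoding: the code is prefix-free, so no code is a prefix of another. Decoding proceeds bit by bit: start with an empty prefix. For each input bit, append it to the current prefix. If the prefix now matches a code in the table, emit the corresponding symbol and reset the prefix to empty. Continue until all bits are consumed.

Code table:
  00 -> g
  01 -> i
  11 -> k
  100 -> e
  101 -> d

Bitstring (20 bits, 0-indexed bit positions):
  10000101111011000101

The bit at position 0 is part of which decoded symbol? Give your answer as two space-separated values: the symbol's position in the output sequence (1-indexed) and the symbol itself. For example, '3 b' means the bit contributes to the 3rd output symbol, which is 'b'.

Answer: 1 e

Derivation:
Bit 0: prefix='1' (no match yet)
Bit 1: prefix='10' (no match yet)
Bit 2: prefix='100' -> emit 'e', reset
Bit 3: prefix='0' (no match yet)
Bit 4: prefix='00' -> emit 'g', reset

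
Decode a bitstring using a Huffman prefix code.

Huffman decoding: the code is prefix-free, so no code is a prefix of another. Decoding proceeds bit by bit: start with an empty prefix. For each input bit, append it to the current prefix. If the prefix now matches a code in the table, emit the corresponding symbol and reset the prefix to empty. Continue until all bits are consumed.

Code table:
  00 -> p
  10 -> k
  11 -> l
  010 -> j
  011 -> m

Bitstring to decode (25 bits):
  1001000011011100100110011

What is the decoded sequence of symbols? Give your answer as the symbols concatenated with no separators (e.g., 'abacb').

Answer: kjpmmkjmpl

Derivation:
Bit 0: prefix='1' (no match yet)
Bit 1: prefix='10' -> emit 'k', reset
Bit 2: prefix='0' (no match yet)
Bit 3: prefix='01' (no match yet)
Bit 4: prefix='010' -> emit 'j', reset
Bit 5: prefix='0' (no match yet)
Bit 6: prefix='00' -> emit 'p', reset
Bit 7: prefix='0' (no match yet)
Bit 8: prefix='01' (no match yet)
Bit 9: prefix='011' -> emit 'm', reset
Bit 10: prefix='0' (no match yet)
Bit 11: prefix='01' (no match yet)
Bit 12: prefix='011' -> emit 'm', reset
Bit 13: prefix='1' (no match yet)
Bit 14: prefix='10' -> emit 'k', reset
Bit 15: prefix='0' (no match yet)
Bit 16: prefix='01' (no match yet)
Bit 17: prefix='010' -> emit 'j', reset
Bit 18: prefix='0' (no match yet)
Bit 19: prefix='01' (no match yet)
Bit 20: prefix='011' -> emit 'm', reset
Bit 21: prefix='0' (no match yet)
Bit 22: prefix='00' -> emit 'p', reset
Bit 23: prefix='1' (no match yet)
Bit 24: prefix='11' -> emit 'l', reset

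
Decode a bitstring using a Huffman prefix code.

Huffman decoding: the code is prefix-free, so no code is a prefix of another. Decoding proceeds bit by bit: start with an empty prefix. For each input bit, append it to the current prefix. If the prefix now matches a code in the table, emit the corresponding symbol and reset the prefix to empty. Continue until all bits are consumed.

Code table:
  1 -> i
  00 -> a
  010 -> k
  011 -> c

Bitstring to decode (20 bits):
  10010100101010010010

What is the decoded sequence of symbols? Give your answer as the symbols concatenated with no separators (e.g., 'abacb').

Bit 0: prefix='1' -> emit 'i', reset
Bit 1: prefix='0' (no match yet)
Bit 2: prefix='00' -> emit 'a', reset
Bit 3: prefix='1' -> emit 'i', reset
Bit 4: prefix='0' (no match yet)
Bit 5: prefix='01' (no match yet)
Bit 6: prefix='010' -> emit 'k', reset
Bit 7: prefix='0' (no match yet)
Bit 8: prefix='01' (no match yet)
Bit 9: prefix='010' -> emit 'k', reset
Bit 10: prefix='1' -> emit 'i', reset
Bit 11: prefix='0' (no match yet)
Bit 12: prefix='01' (no match yet)
Bit 13: prefix='010' -> emit 'k', reset
Bit 14: prefix='0' (no match yet)
Bit 15: prefix='01' (no match yet)
Bit 16: prefix='010' -> emit 'k', reset
Bit 17: prefix='0' (no match yet)
Bit 18: prefix='01' (no match yet)
Bit 19: prefix='010' -> emit 'k', reset

Answer: iaikkikkk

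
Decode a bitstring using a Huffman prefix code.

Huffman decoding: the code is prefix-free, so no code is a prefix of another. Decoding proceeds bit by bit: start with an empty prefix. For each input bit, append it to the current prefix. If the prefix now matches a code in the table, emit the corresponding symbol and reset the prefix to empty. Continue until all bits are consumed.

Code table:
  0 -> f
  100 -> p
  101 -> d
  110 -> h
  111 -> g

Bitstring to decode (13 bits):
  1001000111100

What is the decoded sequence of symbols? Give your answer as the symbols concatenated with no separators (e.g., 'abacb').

Answer: ppfgp

Derivation:
Bit 0: prefix='1' (no match yet)
Bit 1: prefix='10' (no match yet)
Bit 2: prefix='100' -> emit 'p', reset
Bit 3: prefix='1' (no match yet)
Bit 4: prefix='10' (no match yet)
Bit 5: prefix='100' -> emit 'p', reset
Bit 6: prefix='0' -> emit 'f', reset
Bit 7: prefix='1' (no match yet)
Bit 8: prefix='11' (no match yet)
Bit 9: prefix='111' -> emit 'g', reset
Bit 10: prefix='1' (no match yet)
Bit 11: prefix='10' (no match yet)
Bit 12: prefix='100' -> emit 'p', reset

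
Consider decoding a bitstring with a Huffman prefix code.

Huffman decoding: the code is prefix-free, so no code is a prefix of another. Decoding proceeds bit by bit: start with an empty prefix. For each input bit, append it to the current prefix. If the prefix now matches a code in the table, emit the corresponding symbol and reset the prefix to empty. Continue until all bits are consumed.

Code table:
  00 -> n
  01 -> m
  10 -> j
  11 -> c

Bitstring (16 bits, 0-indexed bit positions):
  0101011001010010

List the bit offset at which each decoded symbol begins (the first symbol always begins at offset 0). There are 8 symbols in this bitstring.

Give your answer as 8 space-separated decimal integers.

Answer: 0 2 4 6 8 10 12 14

Derivation:
Bit 0: prefix='0' (no match yet)
Bit 1: prefix='01' -> emit 'm', reset
Bit 2: prefix='0' (no match yet)
Bit 3: prefix='01' -> emit 'm', reset
Bit 4: prefix='0' (no match yet)
Bit 5: prefix='01' -> emit 'm', reset
Bit 6: prefix='1' (no match yet)
Bit 7: prefix='10' -> emit 'j', reset
Bit 8: prefix='0' (no match yet)
Bit 9: prefix='01' -> emit 'm', reset
Bit 10: prefix='0' (no match yet)
Bit 11: prefix='01' -> emit 'm', reset
Bit 12: prefix='0' (no match yet)
Bit 13: prefix='00' -> emit 'n', reset
Bit 14: prefix='1' (no match yet)
Bit 15: prefix='10' -> emit 'j', reset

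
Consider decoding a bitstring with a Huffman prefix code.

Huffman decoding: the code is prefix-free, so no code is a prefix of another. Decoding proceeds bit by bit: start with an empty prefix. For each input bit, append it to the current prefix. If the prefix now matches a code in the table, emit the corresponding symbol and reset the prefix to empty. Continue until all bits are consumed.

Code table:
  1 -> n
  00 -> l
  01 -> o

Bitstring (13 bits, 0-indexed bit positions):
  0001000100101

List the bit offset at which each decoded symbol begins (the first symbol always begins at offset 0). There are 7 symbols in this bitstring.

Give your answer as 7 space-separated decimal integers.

Bit 0: prefix='0' (no match yet)
Bit 1: prefix='00' -> emit 'l', reset
Bit 2: prefix='0' (no match yet)
Bit 3: prefix='01' -> emit 'o', reset
Bit 4: prefix='0' (no match yet)
Bit 5: prefix='00' -> emit 'l', reset
Bit 6: prefix='0' (no match yet)
Bit 7: prefix='01' -> emit 'o', reset
Bit 8: prefix='0' (no match yet)
Bit 9: prefix='00' -> emit 'l', reset
Bit 10: prefix='1' -> emit 'n', reset
Bit 11: prefix='0' (no match yet)
Bit 12: prefix='01' -> emit 'o', reset

Answer: 0 2 4 6 8 10 11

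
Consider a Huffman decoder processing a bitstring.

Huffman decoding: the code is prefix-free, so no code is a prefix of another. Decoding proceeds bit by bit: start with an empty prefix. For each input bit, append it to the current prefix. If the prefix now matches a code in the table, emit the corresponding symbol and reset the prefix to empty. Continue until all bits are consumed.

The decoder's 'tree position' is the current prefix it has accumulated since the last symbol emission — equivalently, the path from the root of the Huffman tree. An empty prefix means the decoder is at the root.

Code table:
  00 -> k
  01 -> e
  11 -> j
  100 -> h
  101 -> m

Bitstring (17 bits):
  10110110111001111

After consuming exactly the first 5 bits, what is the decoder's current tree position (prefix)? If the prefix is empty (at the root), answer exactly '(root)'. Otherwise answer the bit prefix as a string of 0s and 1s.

Answer: 10

Derivation:
Bit 0: prefix='1' (no match yet)
Bit 1: prefix='10' (no match yet)
Bit 2: prefix='101' -> emit 'm', reset
Bit 3: prefix='1' (no match yet)
Bit 4: prefix='10' (no match yet)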